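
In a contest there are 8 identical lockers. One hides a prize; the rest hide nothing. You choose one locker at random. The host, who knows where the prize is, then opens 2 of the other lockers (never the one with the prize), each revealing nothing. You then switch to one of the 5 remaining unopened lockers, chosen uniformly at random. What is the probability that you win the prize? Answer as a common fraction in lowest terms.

7/40

Your original locker holds the prize with probability 1/8, so the other 7 collectively hold it with probability 7/8.
The host can always find 2 empty lockers to open, so the reveals don't change that 7/8; it is now spread over the 5 remaining unopened lockers.
P(win by switching) = (7/8) · (1/5) = 7/40.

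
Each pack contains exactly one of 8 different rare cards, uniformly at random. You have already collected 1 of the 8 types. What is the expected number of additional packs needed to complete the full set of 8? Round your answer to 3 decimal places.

Starting from 1 distinct type, each trial gives a new one with probability (8−i)/8 when i types are held, so the wait for the next new type is 8/(8−i).
E = 8/7 + 8/6 + 8/5 + 8/4 + 8/3 + 8/2 + 8/1 = 726/35 ≈ 20.743.

20.743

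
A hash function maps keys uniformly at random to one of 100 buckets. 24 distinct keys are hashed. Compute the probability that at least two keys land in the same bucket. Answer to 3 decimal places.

It's easier to compute the probability that all 24 are distinct.
P(all distinct) = 100/100 · 99/100 · ··· · 77/100 ≈ 0.049.
So the probability of at least one match is 1 − 0.049 = 0.951.

0.951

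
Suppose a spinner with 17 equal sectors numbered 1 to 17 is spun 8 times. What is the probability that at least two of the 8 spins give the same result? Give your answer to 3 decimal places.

P(all 8 different) = 17/17 · 16/17 · ··· · 10/17 ≈ 0.141.
P(at least two equal) = 1 − 0.141 = 0.859.

0.859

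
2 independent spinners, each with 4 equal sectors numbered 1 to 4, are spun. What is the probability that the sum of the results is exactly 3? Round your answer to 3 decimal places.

There are 4^2 = 16 equally likely outcomes.
The number of ordered 2-tuples from {1,…,4} summing to 3 is 2.
P(sum = 3) = 2/16 = 1/8 ≈ 0.125.

0.125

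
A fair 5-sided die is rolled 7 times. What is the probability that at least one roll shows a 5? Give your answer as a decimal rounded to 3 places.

0.790

P(no roll shows a 5) = (4/5)^7 ≈ 0.210.
P(at least one) = 1 − 0.210 = 0.790.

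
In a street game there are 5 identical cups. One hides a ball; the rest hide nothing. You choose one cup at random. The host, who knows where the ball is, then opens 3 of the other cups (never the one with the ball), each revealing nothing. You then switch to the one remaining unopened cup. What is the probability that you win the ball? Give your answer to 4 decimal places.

Your original cup holds the ball with probability 1/5, so the other 4 collectively hold it with probability 4/5.
The host can always find 3 empty cups to open, so the reveals don't change that 4/5; it is now spread over the 1 remaining unopened cup.
P(win by switching) = (4/5) · (1/1) = 4/5 ≈ 0.8000.

0.8000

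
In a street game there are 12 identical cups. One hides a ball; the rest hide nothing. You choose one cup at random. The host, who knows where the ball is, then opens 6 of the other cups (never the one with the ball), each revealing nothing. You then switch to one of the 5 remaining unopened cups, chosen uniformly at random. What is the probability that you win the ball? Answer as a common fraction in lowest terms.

11/60

Your original cup holds the ball with probability 1/12, so the other 11 collectively hold it with probability 11/12.
The host can always find 6 empty cups to open, so the reveals don't change that 11/12; it is now spread over the 5 remaining unopened cups.
P(win by switching) = (11/12) · (1/5) = 11/60.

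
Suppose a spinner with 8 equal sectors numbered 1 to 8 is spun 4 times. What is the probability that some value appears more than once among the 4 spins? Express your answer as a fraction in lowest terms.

151/256

P(all 4 different) = 8/8 · 7/8 · ··· · 5/8 = 105/256.
P(at least two equal) = 1 − 105/256 = 151/256.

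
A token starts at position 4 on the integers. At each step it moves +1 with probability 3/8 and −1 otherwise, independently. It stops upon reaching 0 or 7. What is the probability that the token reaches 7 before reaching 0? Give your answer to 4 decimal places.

0.1934

Let r = q/p = (5/8)/(3/8) = 5/3. The recurrence P(i) = p·P(i+1) + q·P(i−1) with P(0)=0, P(7)=1 gives P(i) = (1 − r^i)/(1 − r^7).
P(4) = (1 − (5/3)^4) / (1 − (5/3)^7) = 7344/37969 ≈ 0.1934.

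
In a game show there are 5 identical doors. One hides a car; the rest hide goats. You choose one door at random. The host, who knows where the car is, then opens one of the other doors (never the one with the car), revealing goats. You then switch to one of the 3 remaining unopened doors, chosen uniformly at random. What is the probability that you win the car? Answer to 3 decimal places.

0.267

Your original door holds the car with probability 1/5, so the other 4 collectively hold it with probability 4/5.
The host can always find an empty door to open, so this doesn't change that 4/5; it is now spread over the 3 remaining unopened doors.
P(win by switching) = (4/5) · (1/3) = 4/15 ≈ 0.267.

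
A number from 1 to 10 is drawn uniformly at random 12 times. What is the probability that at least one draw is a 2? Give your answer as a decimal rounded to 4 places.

P(no draw is a 2) = (9/10)^12 ≈ 0.2824.
P(at least one) = 1 − 0.2824 = 0.7176.

0.7176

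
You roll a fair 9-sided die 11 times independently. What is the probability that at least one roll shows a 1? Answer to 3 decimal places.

0.726

P(no roll shows a 1) = (8/9)^11 ≈ 0.274.
P(at least one) = 1 − 0.274 = 0.726.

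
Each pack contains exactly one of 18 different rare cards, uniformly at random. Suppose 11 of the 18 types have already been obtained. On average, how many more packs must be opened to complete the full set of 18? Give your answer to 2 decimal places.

Starting from 11 distinct types, each trial gives a new one with probability (18−i)/18 when i types are held, so the wait for the next new type is 18/(18−i).
E = 18/7 + 18/6 + 18/5 + 18/4 + 18/3 + 18/2 + 18/1 = 3267/70 ≈ 46.67.

46.67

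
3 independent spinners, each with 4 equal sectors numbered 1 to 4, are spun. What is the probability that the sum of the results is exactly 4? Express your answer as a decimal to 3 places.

There are 4^3 = 64 equally likely outcomes.
The number of ordered 3-tuples from {1,…,4} summing to 4 is 3.
P(sum = 4) = 3/64 ≈ 0.047.

0.047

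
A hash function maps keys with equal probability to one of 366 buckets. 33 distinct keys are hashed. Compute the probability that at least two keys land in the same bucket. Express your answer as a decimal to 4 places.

It's easier to compute the probability that all 33 are distinct.
P(all distinct) = 366/366 · 365/366 · ··· · 334/366 ≈ 0.2260.
So the probability of at least one match is 1 − 0.2260 = 0.7740.

0.7740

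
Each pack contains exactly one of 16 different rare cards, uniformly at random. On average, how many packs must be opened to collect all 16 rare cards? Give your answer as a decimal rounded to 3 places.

After i distinct types are collected, each trial gives a new one with probability (16−i)/16, so the expected wait for the next new type is 16/(16−i).
E = 16/16 + 16/15 + 16/14 + 16/13 + 16/12 + 16/11 + 16/10 + 16/9 + 16/8 + 16/7 + 16/6 + 16/5 + 16/4 + 16/3 + 16/2 + 16/1 = 2436559/45045 ≈ 54.092.

54.092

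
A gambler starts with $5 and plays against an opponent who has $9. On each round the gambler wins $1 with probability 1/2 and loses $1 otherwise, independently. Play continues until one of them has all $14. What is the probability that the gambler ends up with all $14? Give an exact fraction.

With a fair step, P(i) = ½P(i−1) + ½P(i+1) with P(0)=0, P(14)=1 has the linear solution P(i) = i/14.
P(5) = 5/14.

5/14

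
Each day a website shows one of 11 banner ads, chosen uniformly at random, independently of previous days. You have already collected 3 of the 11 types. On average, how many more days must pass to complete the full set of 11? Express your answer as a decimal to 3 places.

Starting from 3 distinct types, each trial gives a new one with probability (11−i)/11 when i types are held, so the wait for the next new type is 11/(11−i).
E = 11/8 + 11/7 + 11/6 + 11/5 + 11/4 + 11/3 + 11/2 + 11/1 = 8371/280 ≈ 29.896.

29.896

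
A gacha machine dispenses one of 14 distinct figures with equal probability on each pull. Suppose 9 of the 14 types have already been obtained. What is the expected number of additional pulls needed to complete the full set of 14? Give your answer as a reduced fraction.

959/30

Starting from 9 distinct types, each trial gives a new one with probability (14−i)/14 when i types are held, so the wait for the next new type is 14/(14−i).
E = 14/5 + 14/4 + 14/3 + 14/2 + 14/1 = 959/30.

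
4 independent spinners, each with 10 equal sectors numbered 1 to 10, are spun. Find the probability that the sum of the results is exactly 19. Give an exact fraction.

37/625

There are 10^4 = 10000 equally likely outcomes.
The number of ordered 4-tuples from {1,…,10} summing to 19 is 592.
P(sum = 19) = 592/10000 = 37/625.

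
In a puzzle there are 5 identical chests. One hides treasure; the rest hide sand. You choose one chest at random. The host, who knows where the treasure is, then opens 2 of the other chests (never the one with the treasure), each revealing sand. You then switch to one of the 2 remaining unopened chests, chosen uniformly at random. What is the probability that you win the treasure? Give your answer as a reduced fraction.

2/5

Your original chest holds the treasure with probability 1/5, so the other 4 collectively hold it with probability 4/5.
The host can always find 2 empty chests to open, so the reveals don't change that 4/5; it is now spread over the 2 remaining unopened chests.
P(win by switching) = (4/5) · (1/2) = 2/5.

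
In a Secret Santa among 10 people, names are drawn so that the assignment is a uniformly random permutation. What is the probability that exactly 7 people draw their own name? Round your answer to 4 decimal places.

0.0001

Choose which 7 of the 10 are fixed: C(10,7) = 120 ways.
The remaining 3 must have no fixed point: D(3) = 2.
P = 120·2/3628800 = 1/15120 ≈ 0.0001.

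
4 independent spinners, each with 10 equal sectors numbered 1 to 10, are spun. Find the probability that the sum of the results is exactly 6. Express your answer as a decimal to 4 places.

0.0010

There are 10^4 = 10000 equally likely outcomes.
The number of ordered 4-tuples from {1,…,10} summing to 6 is 10.
P(sum = 6) = 10/10000 = 1/1000 ≈ 0.0010.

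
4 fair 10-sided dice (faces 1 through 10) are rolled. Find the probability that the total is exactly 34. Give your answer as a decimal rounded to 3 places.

There are 10^4 = 10000 equally likely outcomes.
The number of ordered 4-tuples from {1,…,10} summing to 34 is 84.
P(sum = 34) = 84/10000 = 21/2500 ≈ 0.008.

0.008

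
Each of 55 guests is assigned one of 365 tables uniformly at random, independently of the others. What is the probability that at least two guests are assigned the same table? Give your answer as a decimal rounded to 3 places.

It's easier to compute the probability that all 55 are distinct.
P(all distinct) = 365/365 · 364/365 · ··· · 311/365 ≈ 0.014.
So the probability of at least one match is 1 − 0.014 = 0.986.

0.986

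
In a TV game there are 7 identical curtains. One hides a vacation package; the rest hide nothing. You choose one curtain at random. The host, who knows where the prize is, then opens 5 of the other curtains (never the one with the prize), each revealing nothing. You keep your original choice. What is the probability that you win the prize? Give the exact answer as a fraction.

The host can always open 5 empty curtains regardless of your choice, so the reveals give no information about your original curtain.
P(win by staying) = 1/7.

1/7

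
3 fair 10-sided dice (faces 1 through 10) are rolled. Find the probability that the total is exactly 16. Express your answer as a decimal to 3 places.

There are 10^3 = 1000 equally likely outcomes.
The number of ordered 3-tuples from {1,…,10} summing to 16 is 75.
P(sum = 16) = 75/1000 = 3/40 ≈ 0.075.

0.075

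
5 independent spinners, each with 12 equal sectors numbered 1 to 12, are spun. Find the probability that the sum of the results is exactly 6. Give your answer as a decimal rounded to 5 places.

There are 12^5 = 248832 equally likely outcomes.
The number of ordered 5-tuples from {1,…,12} summing to 6 is 5.
P(sum = 6) = 5/248832 ≈ 0.00002.

0.00002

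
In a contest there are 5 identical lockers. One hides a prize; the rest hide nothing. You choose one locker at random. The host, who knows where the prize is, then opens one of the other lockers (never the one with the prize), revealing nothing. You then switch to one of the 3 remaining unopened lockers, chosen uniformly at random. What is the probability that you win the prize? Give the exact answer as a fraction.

Your original locker holds the prize with probability 1/5, so the other 4 collectively hold it with probability 4/5.
The host can always find an empty locker to open, so this doesn't change that 4/5; it is now spread over the 3 remaining unopened lockers.
P(win by switching) = (4/5) · (1/3) = 4/15.

4/15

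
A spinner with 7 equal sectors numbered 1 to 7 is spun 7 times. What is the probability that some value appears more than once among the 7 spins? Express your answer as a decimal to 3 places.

0.994

P(all 7 different) = 7/7 · 6/7 · ··· · 1/7 ≈ 0.006.
P(at least two equal) = 1 − 0.006 = 0.994.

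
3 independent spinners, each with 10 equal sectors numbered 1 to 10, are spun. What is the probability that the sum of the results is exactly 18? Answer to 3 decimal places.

0.073

There are 10^3 = 1000 equally likely outcomes.
The number of ordered 3-tuples from {1,…,10} summing to 18 is 73.
P(sum = 18) = 73/1000 ≈ 0.073.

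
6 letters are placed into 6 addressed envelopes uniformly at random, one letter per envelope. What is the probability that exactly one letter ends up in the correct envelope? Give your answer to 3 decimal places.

0.367

Choose which one is fixed: C(6,1) = 6 ways.
The remaining 5 must have no fixed point: D(5) = 44.
P = 6·44/720 = 11/30 ≈ 0.367.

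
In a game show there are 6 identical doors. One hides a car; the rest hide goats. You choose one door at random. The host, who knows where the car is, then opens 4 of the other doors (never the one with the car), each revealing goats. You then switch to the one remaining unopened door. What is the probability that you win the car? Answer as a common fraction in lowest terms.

5/6

Your original door holds the car with probability 1/6, so the other 5 collectively hold it with probability 5/6.
The host can always find 4 empty doors to open, so the reveals don't change that 5/6; it is now spread over the 1 remaining unopened door.
P(win by switching) = (5/6) · (1/1) = 5/6.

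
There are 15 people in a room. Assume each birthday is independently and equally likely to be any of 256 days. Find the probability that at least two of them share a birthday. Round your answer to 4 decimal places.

0.3417

It's easier to compute the probability that all 15 are distinct.
P(all distinct) = 256/256 · 255/256 · ··· · 242/256 ≈ 0.6583.
So the probability of at least one match is 1 − 0.6583 = 0.3417.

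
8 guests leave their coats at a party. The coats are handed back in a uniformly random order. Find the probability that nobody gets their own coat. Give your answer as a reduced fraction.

2119/5760

This is the derangement probability: permutations of 8 with no fixed point.
D(8) = 8! · (1 − 1/1! + 1/2! − ··· + (−1)^8/8!) = 14833.
P = 14833/40320 = 2119/5760.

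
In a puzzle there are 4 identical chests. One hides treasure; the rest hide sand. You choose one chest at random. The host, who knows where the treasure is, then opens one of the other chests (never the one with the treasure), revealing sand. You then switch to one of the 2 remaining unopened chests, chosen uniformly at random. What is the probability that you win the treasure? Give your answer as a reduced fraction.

Your original chest holds the treasure with probability 1/4, so the other 3 collectively hold it with probability 3/4.
The host can always find an empty chest to open, so this doesn't change that 3/4; it is now spread over the 2 remaining unopened chests.
P(win by switching) = (3/4) · (1/2) = 3/8.

3/8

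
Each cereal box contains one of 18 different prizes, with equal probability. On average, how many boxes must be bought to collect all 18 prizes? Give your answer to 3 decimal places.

After i distinct types are collected, each trial gives a new one with probability (18−i)/18, so the expected wait for the next new type is 18/(18−i).
E = 18/18 + 18/17 + 18/16 + 18/15 + 18/14 + 18/13 + 18/12 + 18/11 + 18/10 + 18/9 + 18/8 + 18/7 + 18/6 + 18/5 + 18/4 + 18/3 + 18/2 + 18/1 = 42822903/680680 ≈ 62.912.

62.912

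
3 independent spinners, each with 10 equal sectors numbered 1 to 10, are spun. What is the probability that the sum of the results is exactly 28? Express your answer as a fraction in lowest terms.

There are 10^3 = 1000 equally likely outcomes.
The number of ordered 3-tuples from {1,…,10} summing to 28 is 6.
P(sum = 28) = 6/1000 = 3/500.

3/500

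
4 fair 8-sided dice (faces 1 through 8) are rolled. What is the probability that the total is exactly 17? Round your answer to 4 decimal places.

There are 8^4 = 4096 equally likely outcomes.
The number of ordered 4-tuples from {1,…,8} summing to 17 is 336.
P(sum = 17) = 336/4096 = 21/256 ≈ 0.0820.

0.0820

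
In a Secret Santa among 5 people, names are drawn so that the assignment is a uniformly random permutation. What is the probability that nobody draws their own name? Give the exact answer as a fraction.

11/30

This is the derangement probability: permutations of 5 with no fixed point.
D(5) = 5! · (1 − 1/1! + 1/2! − ··· + (−1)^5/5!) = 44.
P = 44/120 = 11/30.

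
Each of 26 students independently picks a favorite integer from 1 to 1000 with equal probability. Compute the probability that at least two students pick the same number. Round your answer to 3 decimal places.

It's easier to compute the probability that all 26 are distinct.
P(all distinct) = 1000/1000 · 999/1000 · ··· · 975/1000 ≈ 0.721.
So the probability of at least one match is 1 − 0.721 = 0.279.

0.279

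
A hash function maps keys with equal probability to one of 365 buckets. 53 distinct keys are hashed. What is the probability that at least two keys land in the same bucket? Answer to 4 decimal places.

It's easier to compute the probability that all 53 are distinct.
P(all distinct) = 365/365 · 364/365 · ··· · 313/365 ≈ 0.0189.
So the probability of at least one match is 1 − 0.0189 = 0.9811.

0.9811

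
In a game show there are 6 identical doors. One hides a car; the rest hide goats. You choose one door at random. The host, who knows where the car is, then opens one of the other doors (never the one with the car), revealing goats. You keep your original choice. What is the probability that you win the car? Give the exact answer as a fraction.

1/6

The host can always open an empty door regardless of your choice, so this gives no information about your original door.
P(win by staying) = 1/6.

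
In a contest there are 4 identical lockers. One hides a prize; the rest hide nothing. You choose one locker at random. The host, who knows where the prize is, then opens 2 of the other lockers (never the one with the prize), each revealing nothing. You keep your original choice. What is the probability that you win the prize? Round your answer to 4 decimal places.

The host can always open 2 empty lockers regardless of your choice, so the reveals give no information about your original locker.
P(win by staying) = 1/4 ≈ 0.2500.

0.2500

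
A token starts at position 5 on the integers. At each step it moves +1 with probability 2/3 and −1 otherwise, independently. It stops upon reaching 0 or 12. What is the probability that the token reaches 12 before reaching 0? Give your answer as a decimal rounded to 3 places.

0.969

Let r = q/p = (1/3)/(2/3) = 1/2. The recurrence P(i) = p·P(i+1) + q·P(i−1) with P(0)=0, P(12)=1 gives P(i) = (1 − r^i)/(1 − r^12).
P(5) = (1 − (1/2)^5) / (1 − (1/2)^12) = 3968/4095 ≈ 0.969.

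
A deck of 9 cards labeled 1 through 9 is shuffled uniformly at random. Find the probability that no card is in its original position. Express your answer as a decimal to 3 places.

This is the derangement probability: permutations of 9 with no fixed point.
D(9) = 9! · (1 − 1/1! + 1/2! − ··· + (−1)^9/9!) = 133496.
P = 133496/362880 = 16687/45360 ≈ 0.368.

0.368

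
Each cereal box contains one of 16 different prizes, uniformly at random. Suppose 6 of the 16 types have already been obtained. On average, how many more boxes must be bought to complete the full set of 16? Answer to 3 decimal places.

Starting from 6 distinct types, each trial gives a new one with probability (16−i)/16 when i types are held, so the wait for the next new type is 16/(16−i).
E = 16/10 + 16/9 + 16/8 + 16/7 + 16/6 + 16/5 + 16/4 + 16/3 + 16/2 + 16/1 = 14762/315 ≈ 46.863.

46.863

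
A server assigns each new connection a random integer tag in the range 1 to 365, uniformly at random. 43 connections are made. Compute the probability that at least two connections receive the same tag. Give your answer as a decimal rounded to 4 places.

0.9239

It's easier to compute the probability that all 43 are distinct.
P(all distinct) = 365/365 · 364/365 · ··· · 323/365 ≈ 0.0761.
So the probability of at least one match is 1 − 0.0761 = 0.9239.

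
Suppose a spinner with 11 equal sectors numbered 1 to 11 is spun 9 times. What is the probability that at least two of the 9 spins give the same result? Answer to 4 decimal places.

P(all 9 different) = 11/11 · 10/11 · ··· · 3/11 ≈ 0.0085.
P(at least two equal) = 1 − 0.0085 = 0.9915.

0.9915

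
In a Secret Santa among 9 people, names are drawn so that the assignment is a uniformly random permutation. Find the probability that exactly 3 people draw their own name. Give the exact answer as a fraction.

Choose which 3 of the 9 are fixed: C(9,3) = 84 ways.
The remaining 6 must have no fixed point: D(6) = 265.
P = 84·265/362880 = 53/864.

53/864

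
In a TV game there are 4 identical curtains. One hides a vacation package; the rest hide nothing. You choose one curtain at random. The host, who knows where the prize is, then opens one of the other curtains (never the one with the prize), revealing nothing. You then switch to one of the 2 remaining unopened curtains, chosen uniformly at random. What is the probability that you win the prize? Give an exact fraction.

3/8

Your original curtain holds the prize with probability 1/4, so the other 3 collectively hold it with probability 3/4.
The host can always find an empty curtain to open, so this doesn't change that 3/4; it is now spread over the 2 remaining unopened curtains.
P(win by switching) = (3/4) · (1/2) = 3/8.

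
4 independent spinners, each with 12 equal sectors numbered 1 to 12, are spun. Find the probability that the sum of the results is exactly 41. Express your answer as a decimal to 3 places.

There are 12^4 = 20736 equally likely outcomes.
The number of ordered 4-tuples from {1,…,12} summing to 41 is 120.
P(sum = 41) = 120/20736 = 5/864 ≈ 0.006.

0.006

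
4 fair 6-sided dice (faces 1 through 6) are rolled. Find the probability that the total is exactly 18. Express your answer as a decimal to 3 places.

There are 6^4 = 1296 equally likely outcomes.
The number of ordered 4-tuples from {1,…,6} summing to 18 is 80.
P(sum = 18) = 80/1296 = 5/81 ≈ 0.062.

0.062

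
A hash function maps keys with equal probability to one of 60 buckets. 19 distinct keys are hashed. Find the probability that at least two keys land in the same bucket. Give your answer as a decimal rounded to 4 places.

It's easier to compute the probability that all 19 are distinct.
P(all distinct) = 60/60 · 59/60 · ··· · 42/60 ≈ 0.0408.
So the probability of at least one match is 1 − 0.0408 = 0.9592.

0.9592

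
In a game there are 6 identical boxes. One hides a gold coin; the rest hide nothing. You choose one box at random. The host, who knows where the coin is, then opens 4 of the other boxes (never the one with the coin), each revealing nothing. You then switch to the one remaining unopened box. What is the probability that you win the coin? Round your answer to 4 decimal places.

Your original box holds the coin with probability 1/6, so the other 5 collectively hold it with probability 5/6.
The host can always find 4 empty boxes to open, so the reveals don't change that 5/6; it is now spread over the 1 remaining unopened box.
P(win by switching) = (5/6) · (1/1) = 5/6 ≈ 0.8333.

0.8333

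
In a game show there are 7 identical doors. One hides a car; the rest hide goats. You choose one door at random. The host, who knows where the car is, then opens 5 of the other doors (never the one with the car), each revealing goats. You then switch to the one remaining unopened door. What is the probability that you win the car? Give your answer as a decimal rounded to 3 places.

Your original door holds the car with probability 1/7, so the other 6 collectively hold it with probability 6/7.
The host can always find 5 empty doors to open, so the reveals don't change that 6/7; it is now spread over the 1 remaining unopened door.
P(win by switching) = (6/7) · (1/1) = 6/7 ≈ 0.857.

0.857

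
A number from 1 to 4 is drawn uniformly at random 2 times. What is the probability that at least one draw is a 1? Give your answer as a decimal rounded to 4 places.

0.4375

P(no draw is a 1) = (3/4)^2 ≈ 0.5625.
P(at least one) = 1 − 0.5625 = 0.4375.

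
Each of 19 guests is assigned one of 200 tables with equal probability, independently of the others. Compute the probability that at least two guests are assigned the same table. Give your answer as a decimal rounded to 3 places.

0.586

It's easier to compute the probability that all 19 are distinct.
P(all distinct) = 200/200 · 199/200 · ··· · 182/200 ≈ 0.414.
So the probability of at least one match is 1 − 0.414 = 0.586.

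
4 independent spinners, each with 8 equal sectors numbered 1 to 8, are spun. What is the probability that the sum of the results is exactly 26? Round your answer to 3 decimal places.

0.021

There are 8^4 = 4096 equally likely outcomes.
The number of ordered 4-tuples from {1,…,8} summing to 26 is 84.
P(sum = 26) = 84/4096 = 21/1024 ≈ 0.021.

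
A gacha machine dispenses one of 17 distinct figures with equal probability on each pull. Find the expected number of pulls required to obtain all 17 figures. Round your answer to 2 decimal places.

After i distinct types are collected, each trial gives a new one with probability (17−i)/17, so the expected wait for the next new type is 17/(17−i).
E = 17/17 + 17/16 + 17/15 + 17/14 + 17/13 + 17/12 + 17/11 + 17/10 + 17/9 + 17/8 + 17/7 + 17/6 + 17/5 + 17/4 + 17/3 + 17/2 + 17/1 = 42142223/720720 ≈ 58.47.

58.47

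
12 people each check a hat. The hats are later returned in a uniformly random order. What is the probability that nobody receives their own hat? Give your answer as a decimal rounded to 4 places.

This is the derangement probability: permutations of 12 with no fixed point.
D(12) = 12! · (1 − 1/1! + 1/2! − ··· + (−1)^12/12!) = 176214841.
P = 176214841/479001600 = 16019531/43545600 ≈ 0.3679.

0.3679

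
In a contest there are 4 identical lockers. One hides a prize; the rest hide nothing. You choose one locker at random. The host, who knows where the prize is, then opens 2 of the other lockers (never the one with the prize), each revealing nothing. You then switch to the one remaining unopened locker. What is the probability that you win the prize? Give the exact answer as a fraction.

Your original locker holds the prize with probability 1/4, so the other 3 collectively hold it with probability 3/4.
The host can always find 2 empty lockers to open, so the reveals don't change that 3/4; it is now spread over the 1 remaining unopened locker.
P(win by switching) = (3/4) · (1/1) = 3/4.

3/4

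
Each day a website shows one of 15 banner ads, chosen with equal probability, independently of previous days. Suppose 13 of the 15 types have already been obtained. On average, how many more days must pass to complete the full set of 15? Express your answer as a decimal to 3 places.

Starting from 13 distinct types, each trial gives a new one with probability (15−i)/15 when i types are held, so the wait for the next new type is 15/(15−i).
E = 15/2 + 15/1 = 45/2 ≈ 22.500.

22.500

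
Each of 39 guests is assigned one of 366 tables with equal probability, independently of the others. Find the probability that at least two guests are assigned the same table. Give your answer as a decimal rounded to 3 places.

It's easier to compute the probability that all 39 are distinct.
P(all distinct) = 366/366 · 365/366 · ··· · 328/366 ≈ 0.123.
So the probability of at least one match is 1 − 0.123 = 0.877.

0.877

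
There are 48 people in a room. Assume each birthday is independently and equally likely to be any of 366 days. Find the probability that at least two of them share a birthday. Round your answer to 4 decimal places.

It's easier to compute the probability that all 48 are distinct.
P(all distinct) = 366/366 · 365/366 · ··· · 319/366 ≈ 0.0398.
So the probability of at least one match is 1 − 0.0398 = 0.9602.

0.9602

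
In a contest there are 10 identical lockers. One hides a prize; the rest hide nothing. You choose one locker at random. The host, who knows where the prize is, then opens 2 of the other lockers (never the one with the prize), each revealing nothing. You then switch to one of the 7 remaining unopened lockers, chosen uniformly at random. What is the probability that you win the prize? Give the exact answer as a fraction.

9/70

Your original locker holds the prize with probability 1/10, so the other 9 collectively hold it with probability 9/10.
The host can always find 2 empty lockers to open, so the reveals don't change that 9/10; it is now spread over the 7 remaining unopened lockers.
P(win by switching) = (9/10) · (1/7) = 9/70.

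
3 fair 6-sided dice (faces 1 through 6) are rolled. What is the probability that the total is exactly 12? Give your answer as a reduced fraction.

25/216

There are 6^3 = 216 equally likely outcomes.
The number of ordered 3-tuples from {1,…,6} summing to 12 is 25.
P(sum = 12) = 25/216.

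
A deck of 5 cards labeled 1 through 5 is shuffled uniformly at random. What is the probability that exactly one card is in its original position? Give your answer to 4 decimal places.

0.3750

Choose which one is fixed: C(5,1) = 5 ways.
The remaining 4 must have no fixed point: D(4) = 9.
P = 5·9/120 = 3/8 ≈ 0.3750.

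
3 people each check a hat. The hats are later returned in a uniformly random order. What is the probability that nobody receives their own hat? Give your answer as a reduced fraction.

1/3

This is the derangement probability: permutations of 3 with no fixed point.
D(3) = 3! · (1 − 1/1! + 1/2! − ··· + (−1)^3/3!) = 2.
P = 2/6 = 1/3.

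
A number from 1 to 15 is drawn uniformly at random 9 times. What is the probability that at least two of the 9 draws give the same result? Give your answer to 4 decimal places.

0.9528

P(all 9 different) = 15/15 · 14/15 · ··· · 7/15 ≈ 0.0472.
P(at least two equal) = 1 − 0.0472 = 0.9528.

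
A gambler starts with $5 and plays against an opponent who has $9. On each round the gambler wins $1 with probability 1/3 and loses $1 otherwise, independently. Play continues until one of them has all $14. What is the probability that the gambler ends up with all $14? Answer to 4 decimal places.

0.0019

Let r = q/p = (2/3)/(1/3) = 2. The recurrence P(i) = p·P(i+1) + q·P(i−1) with P(0)=0, P(14)=1 gives P(i) = (1 − r^i)/(1 − r^14).
P(5) = (1 − (2)^5) / (1 − (2)^14) = 31/16383 ≈ 0.0019.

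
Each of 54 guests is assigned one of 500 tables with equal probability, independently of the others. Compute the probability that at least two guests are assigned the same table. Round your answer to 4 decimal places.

It's easier to compute the probability that all 54 are distinct.
P(all distinct) = 500/500 · 499/500 · ··· · 447/500 ≈ 0.0513.
So the probability of at least one match is 1 − 0.0513 = 0.9487.

0.9487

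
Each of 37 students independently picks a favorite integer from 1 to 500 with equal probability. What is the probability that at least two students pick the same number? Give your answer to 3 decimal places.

0.745

It's easier to compute the probability that all 37 are distinct.
P(all distinct) = 500/500 · 499/500 · ··· · 464/500 ≈ 0.255.
So the probability of at least one match is 1 − 0.255 = 0.745.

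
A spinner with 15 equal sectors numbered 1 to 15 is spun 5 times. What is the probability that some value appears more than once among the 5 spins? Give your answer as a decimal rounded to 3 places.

P(all 5 different) = 15/15 · 14/15 · ··· · 11/15 ≈ 0.475.
P(at least two equal) = 1 − 0.475 = 0.525.

0.525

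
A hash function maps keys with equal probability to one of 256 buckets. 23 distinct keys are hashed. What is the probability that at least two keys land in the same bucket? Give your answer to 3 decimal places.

It's easier to compute the probability that all 23 are distinct.
P(all distinct) = 256/256 · 255/256 · ··· · 234/256 ≈ 0.361.
So the probability of at least one match is 1 − 0.361 = 0.639.

0.639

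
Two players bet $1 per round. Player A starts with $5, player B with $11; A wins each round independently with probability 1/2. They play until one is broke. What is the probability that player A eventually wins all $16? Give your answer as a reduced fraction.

With a fair step, P(i) = ½P(i−1) + ½P(i+1) with P(0)=0, P(16)=1 has the linear solution P(i) = i/16.
P(5) = 5/16.

5/16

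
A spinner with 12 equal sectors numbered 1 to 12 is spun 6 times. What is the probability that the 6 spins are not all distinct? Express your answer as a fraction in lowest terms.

1343/1728

P(all 6 different) = 12/12 · 11/12 · ··· · 7/12 = 385/1728.
P(at least two equal) = 1 − 385/1728 = 1343/1728.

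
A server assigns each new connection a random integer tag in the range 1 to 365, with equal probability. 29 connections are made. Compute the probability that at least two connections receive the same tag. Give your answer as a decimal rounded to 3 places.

It's easier to compute the probability that all 29 are distinct.
P(all distinct) = 365/365 · 364/365 · ··· · 337/365 ≈ 0.319.
So the probability of at least one match is 1 − 0.319 = 0.681.

0.681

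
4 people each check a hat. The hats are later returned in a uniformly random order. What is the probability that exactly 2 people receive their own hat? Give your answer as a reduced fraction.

Choose which 2 of the 4 are fixed: C(4,2) = 6 ways.
The remaining 2 must have no fixed point: D(2) = 1.
P = 6·1/24 = 1/4.

1/4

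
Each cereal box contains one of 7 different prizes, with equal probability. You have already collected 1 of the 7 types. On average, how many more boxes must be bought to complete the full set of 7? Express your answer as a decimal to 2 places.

17.15

Starting from 1 distinct type, each trial gives a new one with probability (7−i)/7 when i types are held, so the wait for the next new type is 7/(7−i).
E = 7/6 + 7/5 + 7/4 + 7/3 + 7/2 + 7/1 = 343/20 ≈ 17.15.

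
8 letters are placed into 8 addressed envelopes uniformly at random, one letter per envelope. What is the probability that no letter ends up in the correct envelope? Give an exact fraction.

2119/5760

This is the derangement probability: permutations of 8 with no fixed point.
D(8) = 8! · (1 − 1/1! + 1/2! − ··· + (−1)^8/8!) = 14833.
P = 14833/40320 = 2119/5760.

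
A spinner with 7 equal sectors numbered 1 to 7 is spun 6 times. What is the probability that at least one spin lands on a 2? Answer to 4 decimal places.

0.6034

P(no spin lands on a 2) = (6/7)^6 ≈ 0.3966.
P(at least one) = 1 − 0.3966 = 0.6034.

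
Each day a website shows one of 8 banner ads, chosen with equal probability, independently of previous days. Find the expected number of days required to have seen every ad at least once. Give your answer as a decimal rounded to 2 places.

After i distinct types are collected, each trial gives a new one with probability (8−i)/8, so the expected wait for the next new type is 8/(8−i).
E = 8/8 + 8/7 + 8/6 + 8/5 + 8/4 + 8/3 + 8/2 + 8/1 = 761/35 ≈ 21.74.

21.74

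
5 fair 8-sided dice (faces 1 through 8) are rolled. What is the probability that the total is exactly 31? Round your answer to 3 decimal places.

There are 8^5 = 32768 equally likely outcomes.
The number of ordered 5-tuples from {1,…,8} summing to 31 is 690.
P(sum = 31) = 690/32768 = 345/16384 ≈ 0.021.

0.021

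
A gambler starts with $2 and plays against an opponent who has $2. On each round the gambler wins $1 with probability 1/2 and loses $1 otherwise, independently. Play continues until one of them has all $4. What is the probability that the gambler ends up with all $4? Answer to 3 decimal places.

With a fair step, P(i) = ½P(i−1) + ½P(i+1) with P(0)=0, P(4)=1 has the linear solution P(i) = i/4.
P(2) = 2/4 = 1/2 ≈ 0.500.

0.500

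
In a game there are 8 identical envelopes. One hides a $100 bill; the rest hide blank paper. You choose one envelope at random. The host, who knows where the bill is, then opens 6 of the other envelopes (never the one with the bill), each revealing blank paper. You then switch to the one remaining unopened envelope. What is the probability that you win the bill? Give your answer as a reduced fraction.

7/8

Your original envelope holds the bill with probability 1/8, so the other 7 collectively hold it with probability 7/8.
The host can always find 6 empty envelopes to open, so the reveals don't change that 7/8; it is now spread over the 1 remaining unopened envelope.
P(win by switching) = (7/8) · (1/1) = 7/8.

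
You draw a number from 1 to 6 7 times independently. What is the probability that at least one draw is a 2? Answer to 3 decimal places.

0.721

P(no draw is a 2) = (5/6)^7 ≈ 0.279.
P(at least one) = 1 − 0.279 = 0.721.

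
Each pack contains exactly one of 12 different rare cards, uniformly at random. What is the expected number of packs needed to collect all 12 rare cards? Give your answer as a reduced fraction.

After i distinct types are collected, each trial gives a new one with probability (12−i)/12, so the expected wait for the next new type is 12/(12−i).
E = 12/12 + 12/11 + 12/10 + 12/9 + 12/8 + 12/7 + 12/6 + 12/5 + 12/4 + 12/3 + 12/2 + 12/1 = 86021/2310.

86021/2310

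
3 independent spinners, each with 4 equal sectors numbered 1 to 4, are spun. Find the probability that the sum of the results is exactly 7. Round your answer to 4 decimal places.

There are 4^3 = 64 equally likely outcomes.
The number of ordered 3-tuples from {1,…,4} summing to 7 is 12.
P(sum = 7) = 12/64 = 3/16 ≈ 0.1875.

0.1875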